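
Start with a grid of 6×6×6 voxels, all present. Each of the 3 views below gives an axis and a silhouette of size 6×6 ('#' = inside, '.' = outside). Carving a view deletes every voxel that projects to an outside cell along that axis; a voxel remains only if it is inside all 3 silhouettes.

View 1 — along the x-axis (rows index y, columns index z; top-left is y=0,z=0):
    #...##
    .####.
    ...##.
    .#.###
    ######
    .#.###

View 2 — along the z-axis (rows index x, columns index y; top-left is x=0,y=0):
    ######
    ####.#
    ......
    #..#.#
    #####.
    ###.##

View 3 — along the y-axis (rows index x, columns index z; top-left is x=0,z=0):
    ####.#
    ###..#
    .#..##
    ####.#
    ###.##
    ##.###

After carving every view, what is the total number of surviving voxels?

full grid |V| = 216
carve view 1 (along x, YZ-mask fill 23/36): 138 voxels remain
carve view 2 (along z, XY-mask fill 24/36): 89 voxels remain
carve view 3 (along y, XZ-mask fill 27/36): 65 voxels remain

65 voxels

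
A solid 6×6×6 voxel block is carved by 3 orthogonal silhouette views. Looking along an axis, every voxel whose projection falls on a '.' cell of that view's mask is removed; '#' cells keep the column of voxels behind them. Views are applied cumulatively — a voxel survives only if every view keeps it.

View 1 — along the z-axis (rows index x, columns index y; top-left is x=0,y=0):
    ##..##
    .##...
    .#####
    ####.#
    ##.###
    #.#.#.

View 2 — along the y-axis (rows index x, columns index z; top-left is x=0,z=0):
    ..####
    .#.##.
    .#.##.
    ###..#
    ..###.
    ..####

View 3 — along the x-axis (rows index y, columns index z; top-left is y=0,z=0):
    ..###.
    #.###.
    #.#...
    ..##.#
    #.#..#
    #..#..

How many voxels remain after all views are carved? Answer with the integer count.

start: 6×6×6 = 216 voxels
V1 z: intersect with XY mask (24 set) -- 144 left
V2 y: intersect with XZ mask (21 set) -- 84 left
V3 x: intersect with YZ mask (17 set) -- 39 left

39 voxels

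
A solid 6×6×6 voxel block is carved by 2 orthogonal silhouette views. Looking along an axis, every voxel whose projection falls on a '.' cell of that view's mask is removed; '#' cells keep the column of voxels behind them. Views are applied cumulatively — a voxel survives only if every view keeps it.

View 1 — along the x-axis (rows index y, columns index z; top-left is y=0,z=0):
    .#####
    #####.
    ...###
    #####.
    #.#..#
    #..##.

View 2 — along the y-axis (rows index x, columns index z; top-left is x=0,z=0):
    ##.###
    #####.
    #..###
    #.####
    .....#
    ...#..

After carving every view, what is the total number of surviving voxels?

remaining voxels: 87

full grid |V| = 216
carve view 1 (along x, YZ-mask fill 24/36): 144 voxels remain
carve view 2 (along y, XZ-mask fill 21/36): 87 voxels remain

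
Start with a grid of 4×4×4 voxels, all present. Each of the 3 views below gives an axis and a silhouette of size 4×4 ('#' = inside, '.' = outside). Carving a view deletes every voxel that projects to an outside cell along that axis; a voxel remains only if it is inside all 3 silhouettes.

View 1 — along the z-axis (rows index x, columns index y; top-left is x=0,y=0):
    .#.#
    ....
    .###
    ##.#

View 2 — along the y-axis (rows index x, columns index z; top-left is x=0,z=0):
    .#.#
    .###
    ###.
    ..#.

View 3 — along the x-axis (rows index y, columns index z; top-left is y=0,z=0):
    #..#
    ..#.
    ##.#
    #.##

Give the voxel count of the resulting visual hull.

voxel count = 8

before carving: 64 voxels (4×4×4)
after view 1 [z-axis, 8 of 16 cells solid] → remaining = 32
after view 2 [y-axis, 9 of 16 cells solid] → remaining = 16
after view 3 [x-axis, 9 of 16 cells solid] → remaining = 8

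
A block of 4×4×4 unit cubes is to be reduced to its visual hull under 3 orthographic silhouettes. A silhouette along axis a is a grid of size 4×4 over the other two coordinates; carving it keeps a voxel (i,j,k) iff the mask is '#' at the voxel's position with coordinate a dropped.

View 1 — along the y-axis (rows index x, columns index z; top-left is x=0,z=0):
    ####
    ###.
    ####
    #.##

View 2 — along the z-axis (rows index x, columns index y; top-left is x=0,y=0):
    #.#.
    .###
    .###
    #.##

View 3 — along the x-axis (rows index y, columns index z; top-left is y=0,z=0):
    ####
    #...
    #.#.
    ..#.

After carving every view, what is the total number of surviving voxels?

initial block: 4^3 = 64
carve view 1 (along y, XZ-mask fill 14/16): 56 voxels remain
carve view 2 (along z, XY-mask fill 11/16): 38 voxels remain
carve view 3 (along x, YZ-mask fill 8/16): 20 voxels remain

|visual hull| = 20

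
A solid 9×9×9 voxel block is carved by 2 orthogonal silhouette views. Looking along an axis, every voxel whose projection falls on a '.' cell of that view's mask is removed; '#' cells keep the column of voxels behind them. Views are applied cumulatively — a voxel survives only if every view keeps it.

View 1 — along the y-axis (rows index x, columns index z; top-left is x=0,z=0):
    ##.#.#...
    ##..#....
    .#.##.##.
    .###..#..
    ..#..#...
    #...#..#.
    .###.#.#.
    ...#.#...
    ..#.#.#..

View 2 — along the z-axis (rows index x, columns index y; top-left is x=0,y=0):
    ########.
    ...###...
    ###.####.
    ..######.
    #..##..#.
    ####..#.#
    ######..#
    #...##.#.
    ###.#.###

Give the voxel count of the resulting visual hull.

initial block: 9^3 = 729
after view 1 [y-axis, 31 of 81 cells solid] → remaining = 279
after view 2 [z-axis, 52 of 81 cells solid] → remaining = 190

remaining voxels: 190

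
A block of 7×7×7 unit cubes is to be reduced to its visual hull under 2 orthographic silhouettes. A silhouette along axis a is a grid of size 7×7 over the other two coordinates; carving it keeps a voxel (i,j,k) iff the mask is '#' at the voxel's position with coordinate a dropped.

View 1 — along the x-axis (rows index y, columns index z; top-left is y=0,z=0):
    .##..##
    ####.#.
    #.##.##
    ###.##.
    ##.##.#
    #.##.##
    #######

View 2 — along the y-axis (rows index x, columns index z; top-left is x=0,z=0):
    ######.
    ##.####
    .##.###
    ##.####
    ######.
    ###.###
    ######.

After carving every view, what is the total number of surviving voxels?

209 voxels

initial block: 7^3 = 343
[1] x-view keeps 36 columns → grid now 252
[2] y-view keeps 41 columns → grid now 209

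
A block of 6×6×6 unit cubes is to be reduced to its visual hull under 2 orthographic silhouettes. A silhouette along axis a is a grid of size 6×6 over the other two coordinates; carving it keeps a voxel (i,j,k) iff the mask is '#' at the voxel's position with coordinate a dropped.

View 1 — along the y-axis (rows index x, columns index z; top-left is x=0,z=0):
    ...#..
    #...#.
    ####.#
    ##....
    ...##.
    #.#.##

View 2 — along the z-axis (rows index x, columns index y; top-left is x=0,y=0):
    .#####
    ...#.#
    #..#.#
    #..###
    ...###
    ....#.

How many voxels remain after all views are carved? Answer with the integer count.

before carving: 216 voxels (6×6×6)
V1 y: intersect with XZ mask (16 set) -- 96 left
V2 z: intersect with XY mask (18 set) -- 42 left

|visual hull| = 42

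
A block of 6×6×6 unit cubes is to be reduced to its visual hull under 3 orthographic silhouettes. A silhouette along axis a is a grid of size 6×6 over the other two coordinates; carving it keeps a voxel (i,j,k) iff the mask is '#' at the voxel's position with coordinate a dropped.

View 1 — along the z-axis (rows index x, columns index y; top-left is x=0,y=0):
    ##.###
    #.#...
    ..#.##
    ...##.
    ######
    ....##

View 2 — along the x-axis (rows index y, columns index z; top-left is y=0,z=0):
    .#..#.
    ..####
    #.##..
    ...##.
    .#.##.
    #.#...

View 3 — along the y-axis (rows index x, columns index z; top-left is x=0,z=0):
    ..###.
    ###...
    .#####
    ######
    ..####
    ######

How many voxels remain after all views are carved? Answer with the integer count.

40 voxels

start: 6×6×6 = 216 voxels
[1] z-view keeps 20 columns → grid now 120
[2] x-view keeps 16 columns → grid now 52
[3] y-view keeps 27 columns → grid now 40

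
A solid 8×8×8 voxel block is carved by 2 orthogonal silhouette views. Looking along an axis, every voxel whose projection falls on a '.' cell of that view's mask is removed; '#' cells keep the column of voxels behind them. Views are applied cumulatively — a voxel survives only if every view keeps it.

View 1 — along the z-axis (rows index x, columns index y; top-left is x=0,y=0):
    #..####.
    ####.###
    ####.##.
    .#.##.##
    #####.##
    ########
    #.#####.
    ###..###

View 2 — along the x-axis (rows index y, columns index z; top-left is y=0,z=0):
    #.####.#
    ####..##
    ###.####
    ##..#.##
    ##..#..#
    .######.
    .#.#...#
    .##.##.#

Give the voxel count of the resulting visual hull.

|visual hull| = 260

start: 8×8×8 = 512 voxels
  1. axis=2 (XY plane), |mask|=50  ⇒  voxels=400
  2. axis=0 (YZ plane), |mask|=42  ⇒  voxels=260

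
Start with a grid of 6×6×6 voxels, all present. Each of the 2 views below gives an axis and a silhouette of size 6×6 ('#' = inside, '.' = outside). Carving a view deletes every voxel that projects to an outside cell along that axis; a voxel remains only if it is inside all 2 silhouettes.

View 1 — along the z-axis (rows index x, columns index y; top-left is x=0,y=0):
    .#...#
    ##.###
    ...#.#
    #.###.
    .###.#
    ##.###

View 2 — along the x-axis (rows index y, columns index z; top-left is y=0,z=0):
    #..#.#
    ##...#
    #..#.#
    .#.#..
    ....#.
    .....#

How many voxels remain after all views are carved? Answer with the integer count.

full grid |V| = 216
V1 z: intersect with XY mask (22 set) -- 132 left
V2 x: intersect with YZ mask (13 set) -- 45 left

remaining voxels: 45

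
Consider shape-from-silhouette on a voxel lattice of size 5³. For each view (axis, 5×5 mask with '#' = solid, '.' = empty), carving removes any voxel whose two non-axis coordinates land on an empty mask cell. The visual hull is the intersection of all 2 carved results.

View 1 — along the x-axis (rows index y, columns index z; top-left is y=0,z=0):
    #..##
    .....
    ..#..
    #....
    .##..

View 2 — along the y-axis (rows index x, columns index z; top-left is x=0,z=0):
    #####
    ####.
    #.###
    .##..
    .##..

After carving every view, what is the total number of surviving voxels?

remaining voxels: 25

full grid |V| = 125
carve view 1 (along x, YZ-mask fill 7/25): 35 voxels remain
carve view 2 (along y, XZ-mask fill 17/25): 25 voxels remain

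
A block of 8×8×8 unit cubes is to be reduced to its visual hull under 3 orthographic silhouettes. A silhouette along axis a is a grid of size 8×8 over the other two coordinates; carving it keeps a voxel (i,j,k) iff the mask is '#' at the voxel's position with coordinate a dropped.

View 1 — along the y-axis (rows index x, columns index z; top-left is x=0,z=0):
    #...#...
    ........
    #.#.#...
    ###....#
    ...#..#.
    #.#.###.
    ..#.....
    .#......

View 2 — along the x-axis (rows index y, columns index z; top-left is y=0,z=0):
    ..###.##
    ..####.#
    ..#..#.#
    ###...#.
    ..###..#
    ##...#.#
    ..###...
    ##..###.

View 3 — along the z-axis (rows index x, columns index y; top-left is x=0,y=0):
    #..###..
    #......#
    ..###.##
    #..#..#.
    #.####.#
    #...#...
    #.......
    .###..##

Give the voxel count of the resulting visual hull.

32 voxels

full grid |V| = 512
carve view 1 (along y, XZ-mask fill 18/64): 144 voxels remain
carve view 2 (along x, YZ-mask fill 33/64): 76 voxels remain
carve view 3 (along z, XY-mask fill 28/64): 32 voxels remain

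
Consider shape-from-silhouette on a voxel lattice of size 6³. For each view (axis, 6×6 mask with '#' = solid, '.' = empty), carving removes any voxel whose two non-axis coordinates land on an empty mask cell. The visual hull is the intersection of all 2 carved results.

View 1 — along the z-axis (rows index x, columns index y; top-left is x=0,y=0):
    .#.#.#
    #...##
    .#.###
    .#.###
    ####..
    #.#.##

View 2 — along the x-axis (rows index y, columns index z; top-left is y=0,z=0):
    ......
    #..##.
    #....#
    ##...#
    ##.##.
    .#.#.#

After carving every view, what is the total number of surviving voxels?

remaining voxels: 59

initial block: 6^3 = 216
[1] z-view keeps 22 columns → grid now 132
[2] x-view keeps 15 columns → grid now 59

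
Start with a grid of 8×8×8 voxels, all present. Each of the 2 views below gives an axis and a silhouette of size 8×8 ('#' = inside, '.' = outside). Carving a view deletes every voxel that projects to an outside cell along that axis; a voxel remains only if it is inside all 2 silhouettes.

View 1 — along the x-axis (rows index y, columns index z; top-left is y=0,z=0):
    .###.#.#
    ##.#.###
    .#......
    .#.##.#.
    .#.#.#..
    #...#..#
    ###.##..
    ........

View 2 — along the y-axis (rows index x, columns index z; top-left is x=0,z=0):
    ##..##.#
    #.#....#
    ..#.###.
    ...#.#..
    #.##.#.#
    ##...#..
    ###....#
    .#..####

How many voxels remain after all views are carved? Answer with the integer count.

start: 8×8×8 = 512 voxels
V1 x: intersect with YZ mask (27 set) -- 216 left
V2 y: intersect with XZ mask (31 set) -- 107 left

107 voxels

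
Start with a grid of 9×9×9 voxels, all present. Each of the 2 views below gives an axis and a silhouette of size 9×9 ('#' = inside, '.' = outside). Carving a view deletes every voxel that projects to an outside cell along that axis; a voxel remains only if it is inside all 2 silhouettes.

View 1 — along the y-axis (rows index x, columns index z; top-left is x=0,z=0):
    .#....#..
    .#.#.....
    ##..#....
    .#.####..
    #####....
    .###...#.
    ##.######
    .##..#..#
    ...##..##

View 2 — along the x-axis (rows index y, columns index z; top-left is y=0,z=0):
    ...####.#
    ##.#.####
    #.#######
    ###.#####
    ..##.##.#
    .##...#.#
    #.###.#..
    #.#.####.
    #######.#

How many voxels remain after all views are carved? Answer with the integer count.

initial block: 9^3 = 729
after view 1 [y-axis, 37 of 81 cells solid] → remaining = 333
after view 2 [x-axis, 56 of 81 cells solid] → remaining = 218

remaining voxels: 218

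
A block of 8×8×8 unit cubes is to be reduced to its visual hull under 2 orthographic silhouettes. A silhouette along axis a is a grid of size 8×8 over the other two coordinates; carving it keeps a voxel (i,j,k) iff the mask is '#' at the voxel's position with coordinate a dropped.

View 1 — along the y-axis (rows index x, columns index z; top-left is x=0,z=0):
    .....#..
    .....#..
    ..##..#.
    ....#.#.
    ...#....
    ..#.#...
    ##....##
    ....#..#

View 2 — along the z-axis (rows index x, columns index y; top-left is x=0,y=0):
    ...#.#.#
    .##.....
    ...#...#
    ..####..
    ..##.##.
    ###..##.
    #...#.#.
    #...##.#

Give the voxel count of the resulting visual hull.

voxel count = 53

before carving: 512 voxels (8×8×8)
after view 1 [y-axis, 16 of 64 cells solid] → remaining = 128
after view 2 [z-axis, 27 of 64 cells solid] → remaining = 53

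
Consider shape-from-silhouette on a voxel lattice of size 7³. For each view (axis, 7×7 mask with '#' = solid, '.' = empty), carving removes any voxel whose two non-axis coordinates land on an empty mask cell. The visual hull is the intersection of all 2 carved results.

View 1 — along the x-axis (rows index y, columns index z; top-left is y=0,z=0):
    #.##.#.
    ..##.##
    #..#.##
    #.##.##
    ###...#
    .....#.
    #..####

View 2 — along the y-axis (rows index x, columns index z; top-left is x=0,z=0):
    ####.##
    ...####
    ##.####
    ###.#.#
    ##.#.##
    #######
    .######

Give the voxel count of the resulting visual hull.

start: 7×7×7 = 343 voxels
carve view 1 (along x, YZ-mask fill 27/49): 189 voxels remain
carve view 2 (along y, XZ-mask fill 39/49): 153 voxels remain

voxel count = 153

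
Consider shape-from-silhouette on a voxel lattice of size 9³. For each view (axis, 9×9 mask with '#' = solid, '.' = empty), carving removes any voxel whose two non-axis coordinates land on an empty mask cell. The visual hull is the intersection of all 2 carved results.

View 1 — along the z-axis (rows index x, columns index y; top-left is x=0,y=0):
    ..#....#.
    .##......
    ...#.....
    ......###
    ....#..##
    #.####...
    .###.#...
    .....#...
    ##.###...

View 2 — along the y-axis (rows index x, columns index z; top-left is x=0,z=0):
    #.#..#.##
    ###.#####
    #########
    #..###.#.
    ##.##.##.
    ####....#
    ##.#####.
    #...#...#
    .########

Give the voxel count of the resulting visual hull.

voxel count = 164

start: 9×9×9 = 729 voxels
carve view 1 (along z, XY-mask fill 26/81): 234 voxels remain
carve view 2 (along y, XZ-mask fill 56/81): 164 voxels remain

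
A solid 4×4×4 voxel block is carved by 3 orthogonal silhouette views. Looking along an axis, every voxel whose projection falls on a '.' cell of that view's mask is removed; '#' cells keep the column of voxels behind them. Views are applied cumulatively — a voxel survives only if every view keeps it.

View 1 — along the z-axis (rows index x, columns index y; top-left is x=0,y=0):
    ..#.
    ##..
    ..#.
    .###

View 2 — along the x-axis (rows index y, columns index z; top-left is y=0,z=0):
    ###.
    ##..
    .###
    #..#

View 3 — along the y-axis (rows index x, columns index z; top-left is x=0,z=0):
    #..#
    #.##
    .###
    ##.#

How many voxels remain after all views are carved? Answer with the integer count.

voxel count = 13

start: 4×4×4 = 64 voxels
step 1: project along z, AND mask (7/16) → |grid| = 28
step 2: project along x, AND mask (10/16) → |grid| = 18
step 3: project along y, AND mask (11/16) → |grid| = 13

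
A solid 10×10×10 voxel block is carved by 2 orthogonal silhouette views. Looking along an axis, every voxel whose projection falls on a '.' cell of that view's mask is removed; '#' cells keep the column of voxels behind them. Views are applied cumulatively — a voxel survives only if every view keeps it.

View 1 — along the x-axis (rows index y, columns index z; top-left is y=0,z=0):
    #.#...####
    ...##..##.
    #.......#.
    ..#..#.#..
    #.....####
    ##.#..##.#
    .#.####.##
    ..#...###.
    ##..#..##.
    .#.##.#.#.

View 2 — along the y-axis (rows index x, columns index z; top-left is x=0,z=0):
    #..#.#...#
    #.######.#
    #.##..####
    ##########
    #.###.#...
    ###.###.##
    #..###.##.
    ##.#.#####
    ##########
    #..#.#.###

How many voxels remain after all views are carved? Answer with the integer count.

339 voxels

initial block: 10^3 = 1000
V1 x: intersect with YZ mask (47 set) -- 470 left
V2 y: intersect with XZ mask (72 set) -- 339 left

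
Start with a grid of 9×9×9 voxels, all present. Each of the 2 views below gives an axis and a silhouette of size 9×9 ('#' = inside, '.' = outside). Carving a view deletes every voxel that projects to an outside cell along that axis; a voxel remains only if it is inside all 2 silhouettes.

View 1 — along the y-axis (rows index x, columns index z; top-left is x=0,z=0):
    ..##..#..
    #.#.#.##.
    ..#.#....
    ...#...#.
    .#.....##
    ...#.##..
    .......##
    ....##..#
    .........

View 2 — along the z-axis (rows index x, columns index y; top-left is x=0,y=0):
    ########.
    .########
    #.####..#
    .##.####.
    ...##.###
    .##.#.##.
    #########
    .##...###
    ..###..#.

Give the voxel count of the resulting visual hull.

151 voxels

initial block: 9^3 = 729
  1. axis=1 (XZ plane), |mask|=23  ⇒  voxels=207
  2. axis=2 (XY plane), |mask|=56  ⇒  voxels=151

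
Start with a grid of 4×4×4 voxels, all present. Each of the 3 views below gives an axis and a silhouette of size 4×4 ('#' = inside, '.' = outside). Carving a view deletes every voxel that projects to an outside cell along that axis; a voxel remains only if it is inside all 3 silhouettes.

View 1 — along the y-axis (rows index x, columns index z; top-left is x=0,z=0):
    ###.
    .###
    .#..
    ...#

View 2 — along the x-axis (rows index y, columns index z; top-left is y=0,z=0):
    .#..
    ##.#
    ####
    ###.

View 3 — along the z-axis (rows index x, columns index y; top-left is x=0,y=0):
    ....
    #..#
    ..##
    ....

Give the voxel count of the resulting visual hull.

5 voxels

start: 4×4×4 = 64 voxels
after view 1 [y-axis, 8 of 16 cells solid] → remaining = 32
after view 2 [x-axis, 11 of 16 cells solid] → remaining = 23
after view 3 [z-axis, 4 of 16 cells solid] → remaining = 5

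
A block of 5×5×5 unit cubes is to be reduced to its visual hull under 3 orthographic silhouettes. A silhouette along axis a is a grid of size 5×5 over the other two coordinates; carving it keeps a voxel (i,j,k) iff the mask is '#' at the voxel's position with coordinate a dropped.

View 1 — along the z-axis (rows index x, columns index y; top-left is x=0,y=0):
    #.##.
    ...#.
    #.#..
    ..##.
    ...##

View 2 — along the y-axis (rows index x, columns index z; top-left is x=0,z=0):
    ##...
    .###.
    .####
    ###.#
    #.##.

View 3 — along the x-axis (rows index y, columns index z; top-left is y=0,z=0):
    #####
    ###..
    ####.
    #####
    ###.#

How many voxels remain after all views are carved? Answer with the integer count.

remaining voxels: 28

start: 5×5×5 = 125 voxels
  1. axis=2 (XY plane), |mask|=10  ⇒  voxels=50
  2. axis=1 (XZ plane), |mask|=16  ⇒  voxels=31
  3. axis=0 (YZ plane), |mask|=21  ⇒  voxels=28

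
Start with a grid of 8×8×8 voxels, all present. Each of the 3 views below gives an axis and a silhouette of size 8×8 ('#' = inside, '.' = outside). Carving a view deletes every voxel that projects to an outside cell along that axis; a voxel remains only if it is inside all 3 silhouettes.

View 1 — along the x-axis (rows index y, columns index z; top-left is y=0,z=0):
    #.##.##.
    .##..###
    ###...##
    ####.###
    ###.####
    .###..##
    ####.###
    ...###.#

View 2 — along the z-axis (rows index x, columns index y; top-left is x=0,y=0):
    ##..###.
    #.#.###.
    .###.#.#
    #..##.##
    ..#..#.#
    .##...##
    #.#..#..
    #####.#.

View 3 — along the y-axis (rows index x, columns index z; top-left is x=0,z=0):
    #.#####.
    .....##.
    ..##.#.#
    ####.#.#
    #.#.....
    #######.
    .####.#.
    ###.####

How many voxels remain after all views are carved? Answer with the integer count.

131 voxels

start: 8×8×8 = 512 voxels
[1] x-view keeps 45 columns → grid now 360
[2] z-view keeps 36 columns → grid now 200
[3] y-view keeps 39 columns → grid now 131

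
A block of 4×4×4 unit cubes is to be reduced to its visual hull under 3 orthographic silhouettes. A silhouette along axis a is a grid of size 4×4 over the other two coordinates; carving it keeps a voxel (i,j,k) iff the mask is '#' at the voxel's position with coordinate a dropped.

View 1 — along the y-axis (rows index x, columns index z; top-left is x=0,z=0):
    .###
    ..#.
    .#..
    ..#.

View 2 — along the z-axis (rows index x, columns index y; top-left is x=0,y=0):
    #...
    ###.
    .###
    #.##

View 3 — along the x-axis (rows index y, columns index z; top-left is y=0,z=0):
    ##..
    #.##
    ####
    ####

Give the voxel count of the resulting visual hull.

start: 4×4×4 = 64 voxels
carve view 1 (along y, XZ-mask fill 6/16): 24 voxels remain
carve view 2 (along z, XY-mask fill 10/16): 12 voxels remain
carve view 3 (along x, YZ-mask fill 13/16): 7 voxels remain

7 voxels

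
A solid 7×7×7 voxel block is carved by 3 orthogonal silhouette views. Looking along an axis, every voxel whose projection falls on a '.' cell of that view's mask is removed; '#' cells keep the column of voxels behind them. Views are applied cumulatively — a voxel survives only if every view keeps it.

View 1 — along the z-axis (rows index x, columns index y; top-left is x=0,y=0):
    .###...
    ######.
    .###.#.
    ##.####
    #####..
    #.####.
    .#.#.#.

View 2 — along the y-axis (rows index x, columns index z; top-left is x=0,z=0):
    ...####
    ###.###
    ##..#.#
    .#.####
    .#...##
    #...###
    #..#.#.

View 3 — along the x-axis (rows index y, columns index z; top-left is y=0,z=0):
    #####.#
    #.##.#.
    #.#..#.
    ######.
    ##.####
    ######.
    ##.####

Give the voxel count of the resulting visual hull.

before carving: 343 voxels (7×7×7)
  1. axis=2 (XY plane), |mask|=32  ⇒  voxels=224
  2. axis=1 (XZ plane), |mask|=29  ⇒  voxels=138
  3. axis=0 (YZ plane), |mask|=37  ⇒  voxels=97

|visual hull| = 97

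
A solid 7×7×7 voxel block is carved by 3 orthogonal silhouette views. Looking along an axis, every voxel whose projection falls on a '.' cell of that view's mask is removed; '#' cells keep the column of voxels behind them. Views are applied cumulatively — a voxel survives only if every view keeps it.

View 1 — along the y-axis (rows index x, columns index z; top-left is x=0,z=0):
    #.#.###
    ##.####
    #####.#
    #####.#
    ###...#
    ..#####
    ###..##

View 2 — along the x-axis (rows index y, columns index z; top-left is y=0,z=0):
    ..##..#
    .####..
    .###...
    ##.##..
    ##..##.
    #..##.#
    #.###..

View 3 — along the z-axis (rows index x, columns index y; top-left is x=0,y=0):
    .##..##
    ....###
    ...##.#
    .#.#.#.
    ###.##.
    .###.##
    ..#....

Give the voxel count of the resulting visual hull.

before carving: 343 voxels (7×7×7)
carve view 1 (along y, XZ-mask fill 37/49): 259 voxels remain
carve view 2 (along x, YZ-mask fill 26/49): 135 voxels remain
carve view 3 (along z, XY-mask fill 24/49): 68 voxels remain

voxel count = 68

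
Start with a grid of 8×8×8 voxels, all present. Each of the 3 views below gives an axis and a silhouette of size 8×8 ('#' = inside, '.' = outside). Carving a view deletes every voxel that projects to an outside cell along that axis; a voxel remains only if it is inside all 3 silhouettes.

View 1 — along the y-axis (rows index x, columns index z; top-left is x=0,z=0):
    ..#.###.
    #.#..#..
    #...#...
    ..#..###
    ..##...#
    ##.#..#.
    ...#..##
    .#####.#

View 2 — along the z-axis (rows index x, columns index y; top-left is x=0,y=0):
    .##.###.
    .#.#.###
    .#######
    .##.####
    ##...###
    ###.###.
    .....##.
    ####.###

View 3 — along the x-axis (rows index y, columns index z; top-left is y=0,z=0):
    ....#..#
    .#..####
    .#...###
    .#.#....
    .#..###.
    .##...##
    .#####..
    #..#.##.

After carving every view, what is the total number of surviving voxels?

initial block: 8^3 = 512
[1] y-view keeps 29 columns → grid now 232
[2] z-view keeps 43 columns → grid now 160
[3] x-view keeps 30 columns → grid now 79

79 voxels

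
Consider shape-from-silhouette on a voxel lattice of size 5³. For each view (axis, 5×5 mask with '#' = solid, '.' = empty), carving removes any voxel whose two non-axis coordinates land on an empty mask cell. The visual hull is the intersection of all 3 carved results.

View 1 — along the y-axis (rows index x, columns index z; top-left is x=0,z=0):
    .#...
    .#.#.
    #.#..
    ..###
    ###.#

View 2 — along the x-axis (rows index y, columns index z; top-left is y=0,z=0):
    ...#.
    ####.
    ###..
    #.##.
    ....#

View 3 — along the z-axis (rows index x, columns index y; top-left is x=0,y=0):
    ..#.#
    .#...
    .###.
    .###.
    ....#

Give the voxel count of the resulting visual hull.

before carving: 125 voxels (5×5×5)
  1. axis=1 (XZ plane), |mask|=12  ⇒  voxels=60
  2. axis=0 (YZ plane), |mask|=12  ⇒  voxels=29
  3. axis=2 (XY plane), |mask|=10  ⇒  voxels=15

voxel count = 15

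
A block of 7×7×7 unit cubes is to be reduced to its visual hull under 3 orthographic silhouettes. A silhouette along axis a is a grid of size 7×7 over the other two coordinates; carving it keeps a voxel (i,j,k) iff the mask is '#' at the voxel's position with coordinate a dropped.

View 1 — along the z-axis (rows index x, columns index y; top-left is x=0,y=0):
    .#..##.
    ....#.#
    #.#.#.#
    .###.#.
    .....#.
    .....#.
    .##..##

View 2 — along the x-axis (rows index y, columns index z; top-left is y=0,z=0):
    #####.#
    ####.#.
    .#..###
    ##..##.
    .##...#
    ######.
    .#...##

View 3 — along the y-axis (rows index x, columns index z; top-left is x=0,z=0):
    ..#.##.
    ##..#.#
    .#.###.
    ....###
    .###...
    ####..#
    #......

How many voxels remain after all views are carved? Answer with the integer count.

full grid |V| = 343
step 1: project along z, AND mask (19/49) → |grid| = 133
step 2: project along x, AND mask (31/49) → |grid| = 85
step 3: project along y, AND mask (23/49) → |grid| = 36

remaining voxels: 36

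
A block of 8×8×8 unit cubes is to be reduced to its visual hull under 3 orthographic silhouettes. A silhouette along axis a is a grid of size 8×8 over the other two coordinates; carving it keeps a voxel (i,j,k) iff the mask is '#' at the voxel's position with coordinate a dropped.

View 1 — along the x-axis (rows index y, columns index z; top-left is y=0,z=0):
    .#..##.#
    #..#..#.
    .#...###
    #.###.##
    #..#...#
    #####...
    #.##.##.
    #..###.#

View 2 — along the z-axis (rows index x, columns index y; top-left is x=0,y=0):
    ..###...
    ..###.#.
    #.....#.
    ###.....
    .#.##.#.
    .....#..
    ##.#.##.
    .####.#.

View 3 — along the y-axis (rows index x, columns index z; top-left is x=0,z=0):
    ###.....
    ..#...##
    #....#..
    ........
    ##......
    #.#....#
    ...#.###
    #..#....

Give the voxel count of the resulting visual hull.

40 voxels

before carving: 512 voxels (8×8×8)
step 1: project along x, AND mask (35/64) → |grid| = 280
step 2: project along z, AND mask (27/64) → |grid| = 117
step 3: project along y, AND mask (19/64) → |grid| = 40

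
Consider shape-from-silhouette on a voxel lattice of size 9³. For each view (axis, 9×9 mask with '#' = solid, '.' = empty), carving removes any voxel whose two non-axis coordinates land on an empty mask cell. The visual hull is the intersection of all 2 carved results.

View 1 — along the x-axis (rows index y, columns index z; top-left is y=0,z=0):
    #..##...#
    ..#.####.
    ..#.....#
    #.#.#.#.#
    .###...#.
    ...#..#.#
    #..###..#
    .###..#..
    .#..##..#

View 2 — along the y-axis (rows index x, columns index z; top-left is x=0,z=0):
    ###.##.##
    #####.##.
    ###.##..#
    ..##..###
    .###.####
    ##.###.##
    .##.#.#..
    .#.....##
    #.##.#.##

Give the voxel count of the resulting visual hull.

208 voxels

start: 9×9×9 = 729 voxels
V1 x: intersect with YZ mask (36 set) -- 324 left
V2 y: intersect with XZ mask (52 set) -- 208 left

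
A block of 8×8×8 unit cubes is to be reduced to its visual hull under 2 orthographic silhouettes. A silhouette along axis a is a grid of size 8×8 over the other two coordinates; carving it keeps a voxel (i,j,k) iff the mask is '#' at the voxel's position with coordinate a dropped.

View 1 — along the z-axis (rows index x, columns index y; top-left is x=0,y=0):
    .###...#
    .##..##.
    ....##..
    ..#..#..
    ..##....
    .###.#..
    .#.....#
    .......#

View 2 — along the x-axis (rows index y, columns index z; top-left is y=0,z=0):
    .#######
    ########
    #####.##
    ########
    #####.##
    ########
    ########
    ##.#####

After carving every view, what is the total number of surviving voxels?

|visual hull| = 159

full grid |V| = 512
after view 1 [z-axis, 21 of 64 cells solid] → remaining = 168
after view 2 [x-axis, 60 of 64 cells solid] → remaining = 159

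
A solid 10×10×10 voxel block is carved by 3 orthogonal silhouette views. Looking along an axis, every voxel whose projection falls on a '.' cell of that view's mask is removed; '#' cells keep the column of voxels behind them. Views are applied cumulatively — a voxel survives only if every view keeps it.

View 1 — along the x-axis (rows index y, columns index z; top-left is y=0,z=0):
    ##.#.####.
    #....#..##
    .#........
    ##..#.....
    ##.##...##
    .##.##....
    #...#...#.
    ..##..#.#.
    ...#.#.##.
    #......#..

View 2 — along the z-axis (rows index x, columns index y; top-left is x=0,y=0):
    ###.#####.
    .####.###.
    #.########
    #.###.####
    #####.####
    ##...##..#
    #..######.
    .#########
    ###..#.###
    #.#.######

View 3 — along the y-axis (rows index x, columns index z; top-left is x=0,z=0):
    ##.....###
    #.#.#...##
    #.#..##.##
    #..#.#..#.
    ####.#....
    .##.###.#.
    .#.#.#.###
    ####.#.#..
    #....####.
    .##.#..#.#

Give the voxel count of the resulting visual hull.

before carving: 1000 voxels (10×10×10)
[1] x-view keeps 38 columns → grid now 380
[2] z-view keeps 77 columns → grid now 295
[3] y-view keeps 53 columns → grid now 164

voxel count = 164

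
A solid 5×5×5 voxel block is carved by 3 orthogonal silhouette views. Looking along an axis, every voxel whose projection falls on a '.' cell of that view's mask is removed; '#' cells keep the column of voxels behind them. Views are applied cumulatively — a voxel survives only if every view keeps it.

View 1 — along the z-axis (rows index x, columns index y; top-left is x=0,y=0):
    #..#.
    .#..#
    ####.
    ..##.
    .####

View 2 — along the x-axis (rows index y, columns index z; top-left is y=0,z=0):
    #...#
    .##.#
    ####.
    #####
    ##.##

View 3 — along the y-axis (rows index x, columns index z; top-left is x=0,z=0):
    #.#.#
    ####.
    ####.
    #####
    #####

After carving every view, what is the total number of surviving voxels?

|visual hull| = 46

initial block: 5^3 = 125
V1 z: intersect with XY mask (14 set) -- 70 left
V2 x: intersect with YZ mask (18 set) -- 53 left
V3 y: intersect with XZ mask (21 set) -- 46 left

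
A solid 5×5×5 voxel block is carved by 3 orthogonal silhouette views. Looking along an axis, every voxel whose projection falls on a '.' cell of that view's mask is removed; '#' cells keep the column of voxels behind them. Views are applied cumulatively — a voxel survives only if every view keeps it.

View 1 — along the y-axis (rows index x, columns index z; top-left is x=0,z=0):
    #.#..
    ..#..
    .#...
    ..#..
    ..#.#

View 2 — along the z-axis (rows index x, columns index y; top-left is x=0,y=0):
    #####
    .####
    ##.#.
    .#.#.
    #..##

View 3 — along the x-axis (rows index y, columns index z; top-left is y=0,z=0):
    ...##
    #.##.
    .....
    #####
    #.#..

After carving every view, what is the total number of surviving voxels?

16 voxels

start: 5×5×5 = 125 voxels
after view 1 [y-axis, 7 of 25 cells solid] → remaining = 35
after view 2 [z-axis, 17 of 25 cells solid] → remaining = 25
after view 3 [x-axis, 12 of 25 cells solid] → remaining = 16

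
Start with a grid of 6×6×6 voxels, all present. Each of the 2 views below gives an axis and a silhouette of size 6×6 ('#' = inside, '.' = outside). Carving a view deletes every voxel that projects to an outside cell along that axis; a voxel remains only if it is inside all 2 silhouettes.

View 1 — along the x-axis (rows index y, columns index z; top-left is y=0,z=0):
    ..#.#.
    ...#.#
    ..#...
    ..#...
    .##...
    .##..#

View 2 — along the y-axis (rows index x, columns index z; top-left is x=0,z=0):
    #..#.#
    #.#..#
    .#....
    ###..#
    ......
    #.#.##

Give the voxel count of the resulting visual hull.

|visual hull| = 29

full grid |V| = 216
  1. axis=0 (YZ plane), |mask|=11  ⇒  voxels=66
  2. axis=1 (XZ plane), |mask|=15  ⇒  voxels=29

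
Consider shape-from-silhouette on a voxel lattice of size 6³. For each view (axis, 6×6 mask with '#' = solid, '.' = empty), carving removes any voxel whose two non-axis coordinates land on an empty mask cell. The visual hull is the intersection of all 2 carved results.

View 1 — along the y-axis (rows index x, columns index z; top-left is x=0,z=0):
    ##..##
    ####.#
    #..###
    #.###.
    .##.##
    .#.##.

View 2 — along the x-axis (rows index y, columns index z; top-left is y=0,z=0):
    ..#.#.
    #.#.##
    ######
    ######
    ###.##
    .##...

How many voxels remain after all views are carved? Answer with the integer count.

remaining voxels: 99

full grid |V| = 216
step 1: project along y, AND mask (24/36) → |grid| = 144
step 2: project along x, AND mask (25/36) → |grid| = 99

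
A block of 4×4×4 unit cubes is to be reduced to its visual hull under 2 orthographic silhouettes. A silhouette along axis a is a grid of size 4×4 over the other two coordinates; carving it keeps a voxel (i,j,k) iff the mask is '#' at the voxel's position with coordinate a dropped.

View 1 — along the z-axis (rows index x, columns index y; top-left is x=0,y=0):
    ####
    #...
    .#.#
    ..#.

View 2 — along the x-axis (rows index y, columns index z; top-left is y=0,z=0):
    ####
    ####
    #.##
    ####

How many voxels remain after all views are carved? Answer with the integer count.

voxel count = 30

full grid |V| = 64
[1] z-view keeps 8 columns → grid now 32
[2] x-view keeps 15 columns → grid now 30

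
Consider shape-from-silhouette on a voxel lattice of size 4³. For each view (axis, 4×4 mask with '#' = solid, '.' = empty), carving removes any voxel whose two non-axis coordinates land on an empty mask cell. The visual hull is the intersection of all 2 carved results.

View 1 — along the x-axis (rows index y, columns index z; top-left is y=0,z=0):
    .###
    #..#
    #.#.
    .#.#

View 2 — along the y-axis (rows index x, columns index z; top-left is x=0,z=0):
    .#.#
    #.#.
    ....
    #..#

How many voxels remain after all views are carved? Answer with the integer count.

before carving: 64 voxels (4×4×4)
  1. axis=0 (YZ plane), |mask|=9  ⇒  voxels=36
  2. axis=1 (XZ plane), |mask|=6  ⇒  voxels=14

remaining voxels: 14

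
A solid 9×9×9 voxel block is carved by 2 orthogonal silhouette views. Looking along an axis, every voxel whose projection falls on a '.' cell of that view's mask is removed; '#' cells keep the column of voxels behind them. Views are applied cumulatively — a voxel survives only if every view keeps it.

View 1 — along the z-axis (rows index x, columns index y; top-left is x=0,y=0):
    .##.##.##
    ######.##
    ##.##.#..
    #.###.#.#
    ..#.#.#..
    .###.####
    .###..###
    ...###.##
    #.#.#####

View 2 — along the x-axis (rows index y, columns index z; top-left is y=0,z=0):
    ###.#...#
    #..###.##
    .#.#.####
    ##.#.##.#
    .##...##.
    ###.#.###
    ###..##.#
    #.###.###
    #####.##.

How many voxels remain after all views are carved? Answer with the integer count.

|visual hull| = 318

start: 9×9×9 = 729 voxels
carve view 1 (along z, XY-mask fill 53/81): 477 voxels remain
carve view 2 (along x, YZ-mask fill 54/81): 318 voxels remain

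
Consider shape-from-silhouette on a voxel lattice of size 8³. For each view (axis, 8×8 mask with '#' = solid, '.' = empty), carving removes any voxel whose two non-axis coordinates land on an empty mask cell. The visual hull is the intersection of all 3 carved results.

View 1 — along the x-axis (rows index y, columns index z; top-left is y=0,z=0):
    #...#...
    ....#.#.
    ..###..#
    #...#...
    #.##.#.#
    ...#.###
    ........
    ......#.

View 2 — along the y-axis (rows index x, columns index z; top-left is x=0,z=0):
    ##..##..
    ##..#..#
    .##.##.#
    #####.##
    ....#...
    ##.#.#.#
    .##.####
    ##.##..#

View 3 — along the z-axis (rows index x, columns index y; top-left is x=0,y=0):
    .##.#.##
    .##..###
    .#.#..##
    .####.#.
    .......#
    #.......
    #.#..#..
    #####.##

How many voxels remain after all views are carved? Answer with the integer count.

voxel count = 41

initial block: 8^3 = 512
carve view 1 (along x, YZ-mask fill 20/64): 160 voxels remain
carve view 2 (along y, XZ-mask fill 37/64): 90 voxels remain
carve view 3 (along z, XY-mask fill 31/64): 41 voxels remain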